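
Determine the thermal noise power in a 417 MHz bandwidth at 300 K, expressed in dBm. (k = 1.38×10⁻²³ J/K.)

−87.6 dBm

P_n = kTB = 1.38×10⁻²³ × 300 × 4.17×10⁸ = 1.73×10⁻¹² W
In dBm: 10 log₁₀(1.73×10⁻¹² / 10⁻³) = −87.6 dBm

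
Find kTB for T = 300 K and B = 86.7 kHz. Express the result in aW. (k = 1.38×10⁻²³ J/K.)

P_n = kTB = 1.38×10⁻²³ × 300 × 8.67×10⁴ = 3.59×10⁻¹⁶ W = 359 aW

359 aW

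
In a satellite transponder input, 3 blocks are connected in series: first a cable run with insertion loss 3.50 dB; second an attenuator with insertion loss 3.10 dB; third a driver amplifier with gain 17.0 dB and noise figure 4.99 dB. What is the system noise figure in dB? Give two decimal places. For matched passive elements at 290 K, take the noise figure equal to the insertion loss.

Convert to linear (a loss of L dB is a gain of −L dB): F_i = 10^(NF_i/10), G_i = 10^(G_i,dB/10)
  Stage 1: F_1 = 10^(3.50/10) = 2.239, G_1 = 10^(−3.50/10) = 0.4467
  Stage 2: F_2 = 10^(3.10/10) = 2.042, G_2 = 10^(−3.10/10) = 0.4898
  Stage 3: F_3 = 10^(4.99/10) = 3.155, G_3 = 10^(17.0/10) = 50.12
Friis cascade:
  F = 2.239 + (2.042 − 1)/0.4467 + (3.155 − 1)/0.2188 = 14.42
NF = 10 log₁₀(14.42) = 11.59 dB

11.59 dB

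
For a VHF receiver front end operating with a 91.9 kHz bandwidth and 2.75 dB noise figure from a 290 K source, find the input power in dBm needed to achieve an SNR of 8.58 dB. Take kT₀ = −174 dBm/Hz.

−113.0 dBm

Sensitivity = −174 + 10 log₁₀(B) + NF + SNR_min
= −174 + 49.63 + 2.75 + 8.58
= −113.04 dBm → −113.0 dBm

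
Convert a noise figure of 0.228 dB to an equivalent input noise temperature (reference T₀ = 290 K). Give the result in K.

15.6 K

F = 10^(0.228/10) = 1.0539
T_e = (F − 1)·T₀ = (1.0539 − 1) × 290 = 15.6 K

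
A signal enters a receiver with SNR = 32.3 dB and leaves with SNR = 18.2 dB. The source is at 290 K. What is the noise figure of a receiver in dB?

14.1 dB

NF (dB) = SNR_in(dB) − SNR_out(dB) when the source is at T₀
NF = 32.3 − 18.2 = 14.1 dB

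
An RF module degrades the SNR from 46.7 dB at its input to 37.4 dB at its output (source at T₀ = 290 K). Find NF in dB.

9.3 dB

NF (dB) = SNR_in(dB) − SNR_out(dB) when the source is at T₀
NF = 46.7 − 37.4 = 9.3 dB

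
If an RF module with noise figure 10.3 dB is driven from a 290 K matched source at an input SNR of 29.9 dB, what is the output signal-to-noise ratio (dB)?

By definition F = SNR_in/SNR_out, so in dB: SNR_out = SNR_in − NF
SNR_out = 29.9 − 10.3 = 19.6 dB

19.6 dB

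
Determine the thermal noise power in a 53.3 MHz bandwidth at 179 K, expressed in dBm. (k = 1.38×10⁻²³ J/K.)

P_n = kTB = 1.38×10⁻²³ × 179 × 5.33×10⁷ = 1.32×10⁻¹³ W
In dBm: 10 log₁₀(1.32×10⁻¹³ / 10⁻³) = −98.8 dBm

−98.8 dBm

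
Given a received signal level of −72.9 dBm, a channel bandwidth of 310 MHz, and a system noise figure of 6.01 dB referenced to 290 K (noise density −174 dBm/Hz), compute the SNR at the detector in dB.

10.2 dB

Noise floor: N = −174 + 10 log₁₀(B) + NF
10 log₁₀(3.10×10⁸) = 84.91 dB
N = −174 + 84.91 + 6.01 = −83.08 dBm
SNR = P_sig − N = −72.9 − (−83.08) = 10.18 dB → 10.2 dB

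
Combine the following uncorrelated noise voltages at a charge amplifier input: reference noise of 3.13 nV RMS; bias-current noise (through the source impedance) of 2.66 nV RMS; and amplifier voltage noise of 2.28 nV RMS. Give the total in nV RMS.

Uncorrelated sources add in power (mean-square): V_tot = √(ΣV_i²)
V_tot = √[(3.13×10⁻⁹)² + (2.66×10⁻⁹)² + (2.28×10⁻⁹)²] = 4.70×10⁻⁹ V = 4.70 nV

4.70 nV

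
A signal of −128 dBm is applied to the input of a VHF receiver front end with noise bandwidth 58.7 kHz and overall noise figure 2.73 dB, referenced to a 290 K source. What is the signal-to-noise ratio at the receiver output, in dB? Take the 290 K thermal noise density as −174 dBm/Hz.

−4.4 dB

Noise floor: N = −174 + 10 log₁₀(B) + NF
10 log₁₀(5.87×10⁴) = 47.69 dB
N = −174 + 47.69 + 2.73 = −123.58 dBm
SNR = P_sig − N = −128 − (−123.58) = −4.42 dB → −4.4 dB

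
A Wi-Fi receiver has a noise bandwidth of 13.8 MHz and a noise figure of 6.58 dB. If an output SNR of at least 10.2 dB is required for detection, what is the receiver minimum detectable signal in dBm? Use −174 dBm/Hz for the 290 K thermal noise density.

−85.8 dBm

Sensitivity = −174 + 10 log₁₀(B) + NF + SNR_min
= −174 + 71.4 + 6.58 + 10.2
= −85.82 dBm → −85.8 dBm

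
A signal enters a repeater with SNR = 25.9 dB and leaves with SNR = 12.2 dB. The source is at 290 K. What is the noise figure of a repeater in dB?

13.7 dB

NF (dB) = SNR_in(dB) − SNR_out(dB) when the source is at T₀
NF = 25.9 − 12.2 = 13.7 dB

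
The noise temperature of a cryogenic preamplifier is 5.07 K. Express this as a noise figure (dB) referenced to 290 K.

F = 1 + T_e/T₀ = 1 + 5.07/290 = 1.01748
NF = 10 log₁₀(1.01748) = 0.075 dB

0.075 dB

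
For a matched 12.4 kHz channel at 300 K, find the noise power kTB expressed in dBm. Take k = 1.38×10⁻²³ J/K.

P_n = kTB = 1.38×10⁻²³ × 300 × 1.24×10⁴ = 5.13×10⁻¹⁷ W
In dBm: 10 log₁₀(5.13×10⁻¹⁷ / 10⁻³) = −132.9 dBm

−132.9 dBm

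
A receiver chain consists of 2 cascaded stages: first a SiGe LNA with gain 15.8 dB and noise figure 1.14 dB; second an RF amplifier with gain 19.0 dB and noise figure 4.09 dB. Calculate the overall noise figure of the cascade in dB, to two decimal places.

Convert to linear (a loss of L dB is a gain of −L dB): F_i = 10^(NF_i/10), G_i = 10^(G_i,dB/10)
  Stage 1: F_1 = 10^(1.14/10) = 1.300, G_1 = 10^(15.8/10) = 38.02
  Stage 2: F_2 = 10^(4.09/10) = 2.564, G_2 = 10^(19.0/10) = 79.43
Friis cascade:
  F = 1.300 + (2.564 − 1)/38.02 = 1.341
NF = 10 log₁₀(1.341) = 1.28 dB

1.28 dB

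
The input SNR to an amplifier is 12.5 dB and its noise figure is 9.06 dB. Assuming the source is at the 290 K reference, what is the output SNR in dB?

3.44 dB

By definition F = SNR_in/SNR_out, so in dB: SNR_out = SNR_in − NF
SNR_out = 12.5 − 9.06 = 3.44 dB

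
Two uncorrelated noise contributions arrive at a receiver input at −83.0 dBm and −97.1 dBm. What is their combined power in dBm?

Convert to linear, add, convert back:
P₁ = 5.01×10⁻¹² W, P₂ = 1.95×10⁻¹³ W
P_tot = 5.21×10⁻¹² W → 10 log₁₀(P_tot / 10⁻³) = −82.8 dBm

−82.8 dBm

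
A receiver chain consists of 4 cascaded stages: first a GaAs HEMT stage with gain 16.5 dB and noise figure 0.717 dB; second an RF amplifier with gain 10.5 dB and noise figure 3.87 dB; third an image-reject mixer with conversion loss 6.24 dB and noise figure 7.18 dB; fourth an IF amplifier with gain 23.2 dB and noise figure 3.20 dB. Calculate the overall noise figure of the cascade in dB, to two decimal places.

Convert to linear (a loss of L dB is a gain of −L dB): F_i = 10^(NF_i/10), G_i = 10^(G_i,dB/10)
  Stage 1: F_1 = 10^(0.717/10) = 1.180, G_1 = 10^(16.5/10) = 44.67
  Stage 2: F_2 = 10^(3.87/10) = 2.438, G_2 = 10^(10.5/10) = 11.22
  Stage 3: F_3 = 10^(7.18/10) = 5.224, G_3 = 10^(−6.24/10) = 0.2377
  Stage 4: F_4 = 10^(3.20/10) = 2.089, G_4 = 10^(23.2/10) = 208.9
Friis cascade:
  F = 1.180 + (2.438 − 1)/44.67 + (5.224 − 1)/501.2 + (2.089 − 1)/119.1 = 1.229
NF = 10 log₁₀(1.229) = 0.90 dB

0.90 dB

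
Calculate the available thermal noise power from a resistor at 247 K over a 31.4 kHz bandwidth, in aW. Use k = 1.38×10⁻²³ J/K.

107 aW

P_n = kTB = 1.38×10⁻²³ × 247 × 3.14×10⁴ = 1.07×10⁻¹⁶ W = 107 aW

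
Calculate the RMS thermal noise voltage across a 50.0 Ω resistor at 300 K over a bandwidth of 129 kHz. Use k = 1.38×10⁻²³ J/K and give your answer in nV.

327 nV

V_n = √(4kTRB)
4kTRB = 4 × 1.38×10⁻²³ × 300 × 5.00×10¹ × 1.29×10⁵ = 1.07×10⁻¹³ V²
V_n = √(1.07×10⁻¹³) = 3.27×10⁻⁷ V = 327 nV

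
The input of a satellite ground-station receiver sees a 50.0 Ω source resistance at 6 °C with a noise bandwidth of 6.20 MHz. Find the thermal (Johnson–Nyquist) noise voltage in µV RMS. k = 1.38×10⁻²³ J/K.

T = 6 °C + 273.15 = 279.15 K
V_n = √(4kTRB)
4kTRB = 4 × 1.38×10⁻²³ × 279.15 × 5.00×10¹ × 6.20×10⁶ = 4.78×10⁻¹² V²
V_n = √(4.78×10⁻¹²) = 2.19×10⁻⁶ V = 2.19 µV

2.19 µV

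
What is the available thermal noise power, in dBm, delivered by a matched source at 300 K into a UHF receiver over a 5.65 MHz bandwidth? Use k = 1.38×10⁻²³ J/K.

−106.3 dBm

P_n = kTB = 1.38×10⁻²³ × 300 × 5.65×10⁶ = 2.34×10⁻¹⁴ W
In dBm: 10 log₁₀(2.34×10⁻¹⁴ / 10⁻³) = −106.3 dBm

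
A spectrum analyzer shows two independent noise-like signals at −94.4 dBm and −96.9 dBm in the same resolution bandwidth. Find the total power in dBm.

Convert to linear, add, convert back:
P₁ = 3.63×10⁻¹³ W, P₂ = 2.04×10⁻¹³ W
P_tot = 5.67×10⁻¹³ W → 10 log₁₀(P_tot / 10⁻³) = −92.5 dBm

−92.5 dBm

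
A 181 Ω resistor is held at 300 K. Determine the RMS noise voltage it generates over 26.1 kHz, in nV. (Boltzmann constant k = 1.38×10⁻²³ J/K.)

V_n = √(4kTRB)
4kTRB = 4 × 1.38×10⁻²³ × 300 × 1.81×10² × 2.61×10⁴ = 7.82×10⁻¹⁴ V²
V_n = √(7.82×10⁻¹⁴) = 2.80×10⁻⁷ V = 280 nV

280 nV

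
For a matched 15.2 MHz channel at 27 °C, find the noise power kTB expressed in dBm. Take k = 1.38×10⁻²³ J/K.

−102.0 dBm

T = 27 °C + 273.15 = 300.15 K
P_n = kTB = 1.38×10⁻²³ × 300.15 × 1.52×10⁷ = 6.30×10⁻¹⁴ W
In dBm: 10 log₁₀(6.30×10⁻¹⁴ / 10⁻³) = −102.0 dBm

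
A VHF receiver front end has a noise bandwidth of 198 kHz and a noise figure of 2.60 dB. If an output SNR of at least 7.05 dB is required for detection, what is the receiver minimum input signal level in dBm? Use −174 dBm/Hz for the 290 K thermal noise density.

−111.4 dBm

Sensitivity = −174 + 10 log₁₀(B) + NF + SNR_min
= −174 + 52.97 + 2.60 + 7.05
= −111.38 dBm → −111.4 dBm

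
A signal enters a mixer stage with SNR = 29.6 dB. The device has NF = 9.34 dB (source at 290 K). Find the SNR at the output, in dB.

By definition F = SNR_in/SNR_out, so in dB: SNR_out = SNR_in − NF
SNR_out = 29.6 − 9.34 = 20.26 dB

20.26 dB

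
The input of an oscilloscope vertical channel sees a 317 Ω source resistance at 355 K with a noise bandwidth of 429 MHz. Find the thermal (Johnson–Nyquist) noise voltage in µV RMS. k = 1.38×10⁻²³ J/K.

V_n = √(4kTRB)
4kTRB = 4 × 1.38×10⁻²³ × 355 × 3.17×10² × 4.29×10⁸ = 2.66×10⁻⁹ V²
V_n = √(2.66×10⁻⁹) = 5.16×10⁻⁵ V = 51.6 µV

51.6 µV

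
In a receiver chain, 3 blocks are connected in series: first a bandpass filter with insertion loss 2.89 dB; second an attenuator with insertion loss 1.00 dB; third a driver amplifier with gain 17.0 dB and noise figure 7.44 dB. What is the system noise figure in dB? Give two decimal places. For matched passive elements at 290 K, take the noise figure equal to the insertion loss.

11.33 dB

Convert to linear (a loss of L dB is a gain of −L dB): F_i = 10^(NF_i/10), G_i = 10^(G_i,dB/10)
  Stage 1: F_1 = 10^(2.89/10) = 1.945, G_1 = 10^(−2.89/10) = 0.5140
  Stage 2: F_2 = 10^(1.00/10) = 1.259, G_2 = 10^(−1.00/10) = 0.7943
  Stage 3: F_3 = 10^(7.44/10) = 5.546, G_3 = 10^(17.0/10) = 50.12
Friis cascade:
  F = 1.945 + (1.259 − 1)/0.5140 + (5.546 − 1)/0.4083 = 13.58
NF = 10 log₁₀(13.58) = 11.33 dB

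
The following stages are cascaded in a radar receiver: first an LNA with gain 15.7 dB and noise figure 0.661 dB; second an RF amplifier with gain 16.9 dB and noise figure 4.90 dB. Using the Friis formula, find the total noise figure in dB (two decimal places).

0.87 dB

Convert to linear (a loss of L dB is a gain of −L dB): F_i = 10^(NF_i/10), G_i = 10^(G_i,dB/10)
  Stage 1: F_1 = 10^(0.661/10) = 1.164, G_1 = 10^(15.7/10) = 37.15
  Stage 2: F_2 = 10^(4.90/10) = 3.090, G_2 = 10^(16.9/10) = 48.98
Friis cascade:
  F = 1.164 + (3.090 − 1)/37.15 = 1.221
NF = 10 log₁₀(1.221) = 0.87 dB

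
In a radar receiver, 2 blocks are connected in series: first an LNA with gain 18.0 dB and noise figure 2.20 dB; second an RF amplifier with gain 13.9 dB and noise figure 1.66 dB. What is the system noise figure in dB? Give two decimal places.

Convert to linear (a loss of L dB is a gain of −L dB): F_i = 10^(NF_i/10), G_i = 10^(G_i,dB/10)
  Stage 1: F_1 = 10^(2.20/10) = 1.660, G_1 = 10^(18.0/10) = 63.10
  Stage 2: F_2 = 10^(1.66/10) = 1.466, G_2 = 10^(13.9/10) = 24.55
Friis cascade:
  F = 1.660 + (1.466 − 1)/63.10 = 1.667
NF = 10 log₁₀(1.667) = 2.22 dB

2.22 dB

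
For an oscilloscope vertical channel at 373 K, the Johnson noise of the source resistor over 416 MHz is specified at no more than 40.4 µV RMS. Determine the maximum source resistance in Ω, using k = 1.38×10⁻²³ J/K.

Johnson–Nyquist: V_n = √(4kTRB) ⇒ R = V_n² / (4kTB)
4kTB = 4 × 1.38×10⁻²³ × 373 × 4.16×10⁸ = 8.57×10⁻¹²
R = (4.04×10⁻⁵)² / 8.57×10⁻¹² = 1.91×10² Ω = 191 Ω

191 Ω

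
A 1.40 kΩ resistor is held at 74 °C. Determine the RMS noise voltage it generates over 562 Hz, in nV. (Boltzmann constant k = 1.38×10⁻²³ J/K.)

T = 74 °C + 273.15 = 347.15 K
V_n = √(4kTRB)
4kTRB = 4 × 1.38×10⁻²³ × 347.15 × 1.40×10³ × 5.62×10² = 1.51×10⁻¹⁴ V²
V_n = √(1.51×10⁻¹⁴) = 1.23×10⁻⁷ V = 123 nV

123 nV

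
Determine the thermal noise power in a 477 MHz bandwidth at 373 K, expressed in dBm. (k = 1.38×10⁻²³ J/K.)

P_n = kTB = 1.38×10⁻²³ × 373 × 4.77×10⁸ = 2.46×10⁻¹² W
In dBm: 10 log₁₀(2.46×10⁻¹² / 10⁻³) = −86.1 dBm

−86.1 dBm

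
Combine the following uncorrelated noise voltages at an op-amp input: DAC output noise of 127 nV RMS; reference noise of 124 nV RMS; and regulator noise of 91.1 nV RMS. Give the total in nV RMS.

200 nV

Uncorrelated sources add in power (mean-square): V_tot = √(ΣV_i²)
V_tot = √[(1.27×10⁻⁷)² + (1.24×10⁻⁷)² + (9.11×10⁻⁸)²] = 2.00×10⁻⁷ V = 200 nV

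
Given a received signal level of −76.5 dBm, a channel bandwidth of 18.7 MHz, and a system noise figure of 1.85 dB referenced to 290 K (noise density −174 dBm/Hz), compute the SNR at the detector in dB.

Noise floor: N = −174 + 10 log₁₀(B) + NF
10 log₁₀(1.87×10⁷) = 72.72 dB
N = −174 + 72.72 + 1.85 = −99.43 dBm
SNR = P_sig − N = −76.5 − (−99.43) = 22.93 dB → 22.9 dB

22.9 dB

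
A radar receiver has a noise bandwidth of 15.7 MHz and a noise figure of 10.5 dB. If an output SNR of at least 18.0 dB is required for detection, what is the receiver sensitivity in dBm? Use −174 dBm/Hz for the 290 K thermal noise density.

−73.5 dBm

Sensitivity = −174 + 10 log₁₀(B) + NF + SNR_min
= −174 + 71.96 + 10.5 + 18.0
= −73.54 dBm → −73.5 dBm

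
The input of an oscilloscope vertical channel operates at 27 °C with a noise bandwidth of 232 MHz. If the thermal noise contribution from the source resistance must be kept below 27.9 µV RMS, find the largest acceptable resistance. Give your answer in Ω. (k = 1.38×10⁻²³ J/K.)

203 Ω

T = 27 °C + 273.15 = 300.15 K
Johnson–Nyquist: V_n = √(4kTRB) ⇒ R = V_n² / (4kTB)
4kTB = 4 × 1.38×10⁻²³ × 300.15 × 2.32×10⁸ = 3.84×10⁻¹²
R = (2.79×10⁻⁵)² / 3.84×10⁻¹² = 2.03×10² Ω = 203 Ω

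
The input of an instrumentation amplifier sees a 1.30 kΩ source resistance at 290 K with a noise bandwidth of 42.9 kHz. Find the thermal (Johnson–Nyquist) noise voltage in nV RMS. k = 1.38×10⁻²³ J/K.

945 nV

V_n = √(4kTRB)
4kTRB = 4 × 1.38×10⁻²³ × 290 × 1.30×10³ × 4.29×10⁴ = 8.93×10⁻¹³ V²
V_n = √(8.93×10⁻¹³) = 9.45×10⁻⁷ V = 945 nV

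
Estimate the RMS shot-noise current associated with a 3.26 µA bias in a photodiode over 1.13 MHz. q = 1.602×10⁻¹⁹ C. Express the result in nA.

I_n = √(2qI·B)
2qI·B = 2 × 1.602×10⁻¹⁹ × 3.26×10⁻⁶ × 1.13×10⁶ = 1.18×10⁻¹⁸ A²
I_n = √(1.18×10⁻¹⁸) = 1.09×10⁻⁹ A = 1.09 nA

1.09 nA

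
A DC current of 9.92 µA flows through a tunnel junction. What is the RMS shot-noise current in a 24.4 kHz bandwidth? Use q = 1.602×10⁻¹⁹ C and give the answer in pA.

I_n = √(2qI·B)
2qI·B = 2 × 1.602×10⁻¹⁹ × 9.92×10⁻⁶ × 2.44×10⁴ = 7.76×10⁻²⁰ A²
I_n = √(7.76×10⁻²⁰) = 2.78×10⁻¹⁰ A = 278 pA

278 pA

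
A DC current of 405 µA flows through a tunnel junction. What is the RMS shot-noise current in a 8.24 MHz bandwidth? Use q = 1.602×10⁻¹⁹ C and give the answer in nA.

32.7 nA

I_n = √(2qI·B)
2qI·B = 2 × 1.602×10⁻¹⁹ × 4.05×10⁻⁴ × 8.24×10⁶ = 1.07×10⁻¹⁵ A²
I_n = √(1.07×10⁻¹⁵) = 3.27×10⁻⁸ A = 32.7 nA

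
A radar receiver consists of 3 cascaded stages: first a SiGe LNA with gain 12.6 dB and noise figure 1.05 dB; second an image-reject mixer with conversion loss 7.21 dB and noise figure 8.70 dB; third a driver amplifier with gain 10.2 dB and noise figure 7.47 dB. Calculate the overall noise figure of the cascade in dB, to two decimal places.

Convert to linear (a loss of L dB is a gain of −L dB): F_i = 10^(NF_i/10), G_i = 10^(G_i,dB/10)
  Stage 1: F_1 = 10^(1.05/10) = 1.274, G_1 = 10^(12.6/10) = 18.20
  Stage 2: F_2 = 10^(8.70/10) = 7.413, G_2 = 10^(−7.21/10) = 0.1901
  Stage 3: F_3 = 10^(7.47/10) = 5.585, G_3 = 10^(10.2/10) = 10.47
Friis cascade:
  F = 1.274 + (7.413 − 1)/18.20 + (5.585 − 1)/3.459 = 2.951
NF = 10 log₁₀(2.951) = 4.70 dB

4.70 dB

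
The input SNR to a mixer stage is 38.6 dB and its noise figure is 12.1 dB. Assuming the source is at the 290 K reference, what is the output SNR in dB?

26.5 dB

By definition F = SNR_in/SNR_out, so in dB: SNR_out = SNR_in − NF
SNR_out = 38.6 − 12.1 = 26.5 dB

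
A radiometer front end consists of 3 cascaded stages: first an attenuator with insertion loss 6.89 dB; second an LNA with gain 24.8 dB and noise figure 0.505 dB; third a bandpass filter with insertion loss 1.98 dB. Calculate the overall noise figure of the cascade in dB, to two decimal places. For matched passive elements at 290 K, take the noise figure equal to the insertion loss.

Convert to linear (a loss of L dB is a gain of −L dB): F_i = 10^(NF_i/10), G_i = 10^(G_i,dB/10)
  Stage 1: F_1 = 10^(6.89/10) = 4.887, G_1 = 10^(−6.89/10) = 0.2046
  Stage 2: F_2 = 10^(0.505/10) = 1.123, G_2 = 10^(24.8/10) = 302.0
  Stage 3: F_3 = 10^(1.98/10) = 1.578, G_3 = 10^(−1.98/10) = 0.6339
Friis cascade:
  F = 4.887 + (1.123 − 1)/0.2046 + (1.578 − 1)/61.80 = 5.498
NF = 10 log₁₀(5.498) = 7.40 dB

7.40 dB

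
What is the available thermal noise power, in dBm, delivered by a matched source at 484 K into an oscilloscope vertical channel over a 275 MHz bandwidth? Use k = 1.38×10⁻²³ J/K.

P_n = kTB = 1.38×10⁻²³ × 484 × 2.75×10⁸ = 1.84×10⁻¹² W
In dBm: 10 log₁₀(1.84×10⁻¹² / 10⁻³) = −87.4 dBm

−87.4 dBm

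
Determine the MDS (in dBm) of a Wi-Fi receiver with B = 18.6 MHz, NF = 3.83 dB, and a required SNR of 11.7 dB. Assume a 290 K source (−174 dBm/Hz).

−85.8 dBm

Sensitivity = −174 + 10 log₁₀(B) + NF + SNR_min
= −174 + 72.7 + 3.83 + 11.7
= −85.77 dBm → −85.8 dBm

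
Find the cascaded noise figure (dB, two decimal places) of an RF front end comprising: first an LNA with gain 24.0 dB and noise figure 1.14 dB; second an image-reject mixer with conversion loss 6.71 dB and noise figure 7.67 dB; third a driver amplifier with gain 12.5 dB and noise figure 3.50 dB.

1.28 dB

Convert to linear (a loss of L dB is a gain of −L dB): F_i = 10^(NF_i/10), G_i = 10^(G_i,dB/10)
  Stage 1: F_1 = 10^(1.14/10) = 1.300, G_1 = 10^(24.0/10) = 251.2
  Stage 2: F_2 = 10^(7.67/10) = 5.848, G_2 = 10^(−6.71/10) = 0.2133
  Stage 3: F_3 = 10^(3.50/10) = 2.239, G_3 = 10^(12.5/10) = 17.78
Friis cascade:
  F = 1.300 + (5.848 − 1)/251.2 + (2.239 − 1)/53.58 = 1.343
NF = 10 log₁₀(1.343) = 1.28 dB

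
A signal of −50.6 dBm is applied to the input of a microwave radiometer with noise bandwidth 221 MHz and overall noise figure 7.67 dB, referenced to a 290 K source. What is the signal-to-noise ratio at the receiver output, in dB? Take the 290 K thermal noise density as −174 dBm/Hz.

32.3 dB

Noise floor: N = −174 + 10 log₁₀(B) + NF
10 log₁₀(2.21×10⁸) = 83.44 dB
N = −174 + 83.44 + 7.67 = −82.89 dBm
SNR = P_sig − N = −50.6 − (−82.89) = 32.29 dB → 32.3 dB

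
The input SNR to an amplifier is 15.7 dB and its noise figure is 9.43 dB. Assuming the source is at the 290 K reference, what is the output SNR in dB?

By definition F = SNR_in/SNR_out, so in dB: SNR_out = SNR_in − NF
SNR_out = 15.7 − 9.43 = 6.27 dB

6.27 dB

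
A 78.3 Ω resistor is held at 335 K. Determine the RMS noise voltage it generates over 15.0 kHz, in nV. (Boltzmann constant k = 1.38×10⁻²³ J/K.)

147 nV

V_n = √(4kTRB)
4kTRB = 4 × 1.38×10⁻²³ × 335 × 7.83×10¹ × 1.50×10⁴ = 2.17×10⁻¹⁴ V²
V_n = √(2.17×10⁻¹⁴) = 1.47×10⁻⁷ V = 147 nV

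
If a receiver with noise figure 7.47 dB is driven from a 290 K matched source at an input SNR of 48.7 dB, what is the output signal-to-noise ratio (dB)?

41.23 dB

By definition F = SNR_in/SNR_out, so in dB: SNR_out = SNR_in − NF
SNR_out = 48.7 − 7.47 = 41.23 dB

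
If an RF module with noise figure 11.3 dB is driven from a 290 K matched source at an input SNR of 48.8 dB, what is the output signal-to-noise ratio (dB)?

By definition F = SNR_in/SNR_out, so in dB: SNR_out = SNR_in − NF
SNR_out = 48.8 − 11.3 = 37.5 dB

37.5 dB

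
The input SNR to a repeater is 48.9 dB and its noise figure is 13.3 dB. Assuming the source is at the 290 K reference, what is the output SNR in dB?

By definition F = SNR_in/SNR_out, so in dB: SNR_out = SNR_in − NF
SNR_out = 48.9 − 13.3 = 35.6 dB

35.6 dB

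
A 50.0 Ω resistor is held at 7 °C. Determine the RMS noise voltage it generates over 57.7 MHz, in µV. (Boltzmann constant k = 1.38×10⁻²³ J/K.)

6.68 µV

T = 7 °C + 273.15 = 280.15 K
V_n = √(4kTRB)
4kTRB = 4 × 1.38×10⁻²³ × 280.15 × 5.00×10¹ × 5.77×10⁷ = 4.46×10⁻¹¹ V²
V_n = √(4.46×10⁻¹¹) = 6.68×10⁻⁶ V = 6.68 µV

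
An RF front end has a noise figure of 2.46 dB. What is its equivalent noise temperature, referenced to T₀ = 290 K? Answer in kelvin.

221 K

F = 10^(2.46/10) = 1.76198
T_e = (F − 1)·T₀ = (1.76198 − 1) × 290 = 221 K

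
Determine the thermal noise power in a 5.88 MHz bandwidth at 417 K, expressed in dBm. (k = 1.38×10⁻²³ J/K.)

−104.7 dBm

P_n = kTB = 1.38×10⁻²³ × 417 × 5.88×10⁶ = 3.38×10⁻¹⁴ W
In dBm: 10 log₁₀(3.38×10⁻¹⁴ / 10⁻³) = −104.7 dBm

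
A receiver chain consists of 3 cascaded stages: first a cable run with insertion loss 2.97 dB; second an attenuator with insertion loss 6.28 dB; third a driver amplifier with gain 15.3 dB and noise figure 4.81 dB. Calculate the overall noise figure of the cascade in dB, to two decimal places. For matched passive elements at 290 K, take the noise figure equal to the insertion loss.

14.06 dB

Convert to linear (a loss of L dB is a gain of −L dB): F_i = 10^(NF_i/10), G_i = 10^(G_i,dB/10)
  Stage 1: F_1 = 10^(2.97/10) = 1.982, G_1 = 10^(−2.97/10) = 0.5047
  Stage 2: F_2 = 10^(6.28/10) = 4.246, G_2 = 10^(−6.28/10) = 0.2355
  Stage 3: F_3 = 10^(4.81/10) = 3.027, G_3 = 10^(15.3/10) = 33.88
Friis cascade:
  F = 1.982 + (4.246 − 1)/0.5047 + (3.027 − 1)/0.1189 = 25.47
NF = 10 log₁₀(25.47) = 14.06 dB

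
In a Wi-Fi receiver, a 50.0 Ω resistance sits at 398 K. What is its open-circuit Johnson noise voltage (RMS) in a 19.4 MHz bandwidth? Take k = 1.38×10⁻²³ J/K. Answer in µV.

V_n = √(4kTRB)
4kTRB = 4 × 1.38×10⁻²³ × 398 × 5.00×10¹ × 1.94×10⁷ = 2.13×10⁻¹¹ V²
V_n = √(2.13×10⁻¹¹) = 4.62×10⁻⁶ V = 4.62 µV

4.62 µV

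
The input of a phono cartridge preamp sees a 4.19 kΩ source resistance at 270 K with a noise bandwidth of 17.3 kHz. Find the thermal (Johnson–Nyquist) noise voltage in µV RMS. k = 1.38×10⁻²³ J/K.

1.04 µV

V_n = √(4kTRB)
4kTRB = 4 × 1.38×10⁻²³ × 270 × 4.19×10³ × 1.73×10⁴ = 1.08×10⁻¹² V²
V_n = √(1.08×10⁻¹²) = 1.04×10⁻⁶ V = 1.04 µV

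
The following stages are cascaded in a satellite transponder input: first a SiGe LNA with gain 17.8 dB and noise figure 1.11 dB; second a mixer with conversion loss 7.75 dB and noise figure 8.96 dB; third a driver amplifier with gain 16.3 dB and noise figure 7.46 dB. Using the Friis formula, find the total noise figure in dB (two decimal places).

2.69 dB

Convert to linear (a loss of L dB is a gain of −L dB): F_i = 10^(NF_i/10), G_i = 10^(G_i,dB/10)
  Stage 1: F_1 = 10^(1.11/10) = 1.291, G_1 = 10^(17.8/10) = 60.26
  Stage 2: F_2 = 10^(8.96/10) = 7.870, G_2 = 10^(−7.75/10) = 0.1679
  Stage 3: F_3 = 10^(7.46/10) = 5.572, G_3 = 10^(16.3/10) = 42.66
Friis cascade:
  F = 1.291 + (7.870 − 1)/60.26 + (5.572 − 1)/10.12 = 1.857
NF = 10 log₁₀(1.857) = 2.69 dB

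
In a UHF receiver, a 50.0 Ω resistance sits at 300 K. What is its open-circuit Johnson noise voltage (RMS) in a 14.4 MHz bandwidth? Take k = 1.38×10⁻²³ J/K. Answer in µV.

3.45 µV

V_n = √(4kTRB)
4kTRB = 4 × 1.38×10⁻²³ × 300 × 5.00×10¹ × 1.44×10⁷ = 1.19×10⁻¹¹ V²
V_n = √(1.19×10⁻¹¹) = 3.45×10⁻⁶ V = 3.45 µV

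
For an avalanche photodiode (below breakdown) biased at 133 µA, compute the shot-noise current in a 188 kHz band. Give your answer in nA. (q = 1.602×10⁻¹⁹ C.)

I_n = √(2qI·B)
2qI·B = 2 × 1.602×10⁻¹⁹ × 1.33×10⁻⁴ × 1.88×10⁵ = 8.01×10⁻¹⁸ A²
I_n = √(8.01×10⁻¹⁸) = 2.83×10⁻⁹ A = 2.83 nA

2.83 nA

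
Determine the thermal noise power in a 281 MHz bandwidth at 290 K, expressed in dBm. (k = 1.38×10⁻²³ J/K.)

−89.5 dBm

P_n = kTB = 1.38×10⁻²³ × 290 × 2.81×10⁸ = 1.12×10⁻¹² W
In dBm: 10 log₁₀(1.12×10⁻¹² / 10⁻³) = −89.5 dBm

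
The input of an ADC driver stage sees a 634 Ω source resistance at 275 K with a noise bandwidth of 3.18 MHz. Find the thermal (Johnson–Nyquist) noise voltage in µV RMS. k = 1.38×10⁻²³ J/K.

V_n = √(4kTRB)
4kTRB = 4 × 1.38×10⁻²³ × 275 × 6.34×10² × 3.18×10⁶ = 3.06×10⁻¹¹ V²
V_n = √(3.06×10⁻¹¹) = 5.53×10⁻⁶ V = 5.53 µV

5.53 µV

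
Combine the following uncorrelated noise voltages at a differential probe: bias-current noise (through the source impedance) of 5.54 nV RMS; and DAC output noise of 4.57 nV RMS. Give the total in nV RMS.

7.18 nV

Uncorrelated sources add in power (mean-square): V_tot = √(ΣV_i²)
V_tot = √[(5.54×10⁻⁹)² + (4.57×10⁻⁹)²] = 7.18×10⁻⁹ V = 7.18 nV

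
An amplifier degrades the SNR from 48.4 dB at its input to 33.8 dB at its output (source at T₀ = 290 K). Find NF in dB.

14.6 dB

NF (dB) = SNR_in(dB) − SNR_out(dB) when the source is at T₀
NF = 48.4 − 33.8 = 14.6 dB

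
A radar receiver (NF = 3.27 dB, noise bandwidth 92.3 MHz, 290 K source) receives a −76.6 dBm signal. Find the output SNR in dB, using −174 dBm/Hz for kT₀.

Noise floor: N = −174 + 10 log₁₀(B) + NF
10 log₁₀(9.23×10⁷) = 79.65 dB
N = −174 + 79.65 + 3.27 = −91.08 dBm
SNR = P_sig − N = −76.6 − (−91.08) = 14.48 dB → 14.5 dB

14.5 dB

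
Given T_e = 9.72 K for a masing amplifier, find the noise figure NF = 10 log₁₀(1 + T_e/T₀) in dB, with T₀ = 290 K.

F = 1 + T_e/T₀ = 1 + 9.72/290 = 1.03352
NF = 10 log₁₀(1.03352) = 0.143 dB

0.143 dB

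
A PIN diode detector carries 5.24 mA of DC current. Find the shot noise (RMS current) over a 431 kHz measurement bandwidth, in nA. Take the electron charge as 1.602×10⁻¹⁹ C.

26.9 nA

I_n = √(2qI·B)
2qI·B = 2 × 1.602×10⁻¹⁹ × 5.24×10⁻³ × 4.31×10⁵ = 7.24×10⁻¹⁶ A²
I_n = √(7.24×10⁻¹⁶) = 2.69×10⁻⁸ A = 26.9 nA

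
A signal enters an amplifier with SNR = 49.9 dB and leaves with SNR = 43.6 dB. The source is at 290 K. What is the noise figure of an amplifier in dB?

NF (dB) = SNR_in(dB) − SNR_out(dB) when the source is at T₀
NF = 49.9 − 43.6 = 6.3 dB

6.3 dB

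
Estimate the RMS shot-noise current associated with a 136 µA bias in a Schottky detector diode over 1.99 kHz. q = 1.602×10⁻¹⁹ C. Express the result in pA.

I_n = √(2qI·B)
2qI·B = 2 × 1.602×10⁻¹⁹ × 1.36×10⁻⁴ × 1.99×10³ = 8.67×10⁻²⁰ A²
I_n = √(8.67×10⁻²⁰) = 2.94×10⁻¹⁰ A = 294 pA

294 pA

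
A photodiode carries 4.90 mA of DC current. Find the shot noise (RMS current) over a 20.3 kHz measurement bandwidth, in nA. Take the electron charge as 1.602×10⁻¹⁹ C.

I_n = √(2qI·B)
2qI·B = 2 × 1.602×10⁻¹⁹ × 4.90×10⁻³ × 2.03×10⁴ = 3.19×10⁻¹⁷ A²
I_n = √(3.19×10⁻¹⁷) = 5.65×10⁻⁹ A = 5.65 nA

5.65 nA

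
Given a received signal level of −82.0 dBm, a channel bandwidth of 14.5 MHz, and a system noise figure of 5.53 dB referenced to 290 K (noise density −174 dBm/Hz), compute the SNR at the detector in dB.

14.9 dB

Noise floor: N = −174 + 10 log₁₀(B) + NF
10 log₁₀(1.45×10⁷) = 71.61 dB
N = −174 + 71.61 + 5.53 = −96.86 dBm
SNR = P_sig − N = −82.0 − (−96.86) = 14.86 dB → 14.9 dB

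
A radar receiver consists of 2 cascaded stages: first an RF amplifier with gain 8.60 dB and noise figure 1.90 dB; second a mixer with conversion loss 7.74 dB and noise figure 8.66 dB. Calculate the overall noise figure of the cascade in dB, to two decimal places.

Convert to linear (a loss of L dB is a gain of −L dB): F_i = 10^(NF_i/10), G_i = 10^(G_i,dB/10)
  Stage 1: F_1 = 10^(1.90/10) = 1.549, G_1 = 10^(8.60/10) = 7.244
  Stage 2: F_2 = 10^(8.66/10) = 7.345, G_2 = 10^(−7.74/10) = 0.1683
Friis cascade:
  F = 1.549 + (7.345 − 1)/7.244 = 2.425
NF = 10 log₁₀(2.425) = 3.85 dB

3.85 dB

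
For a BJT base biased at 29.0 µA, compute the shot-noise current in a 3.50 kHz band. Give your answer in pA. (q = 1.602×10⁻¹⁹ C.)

180 pA

I_n = √(2qI·B)
2qI·B = 2 × 1.602×10⁻¹⁹ × 2.90×10⁻⁵ × 3.50×10³ = 3.25×10⁻²⁰ A²
I_n = √(3.25×10⁻²⁰) = 1.80×10⁻¹⁰ A = 180 pA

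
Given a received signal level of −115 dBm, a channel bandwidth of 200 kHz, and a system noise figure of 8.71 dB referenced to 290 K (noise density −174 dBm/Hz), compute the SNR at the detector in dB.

−2.7 dB

Noise floor: N = −174 + 10 log₁₀(B) + NF
10 log₁₀(2.00×10⁵) = 53.01 dB
N = −174 + 53.01 + 8.71 = −112.28 dBm
SNR = P_sig − N = −115 − (−112.28) = −2.72 dB → −2.7 dB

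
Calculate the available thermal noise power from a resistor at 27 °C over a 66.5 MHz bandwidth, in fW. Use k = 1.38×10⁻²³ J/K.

T = 27 °C + 273.15 = 300.15 K
P_n = kTB = 1.38×10⁻²³ × 300.15 × 6.65×10⁷ = 2.75×10⁻¹³ W = 275 fW

275 fW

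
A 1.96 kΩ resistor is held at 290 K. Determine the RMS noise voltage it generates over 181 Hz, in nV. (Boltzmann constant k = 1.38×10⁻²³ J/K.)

75.4 nV

V_n = √(4kTRB)
4kTRB = 4 × 1.38×10⁻²³ × 290 × 1.96×10³ × 1.81×10² = 5.68×10⁻¹⁵ V²
V_n = √(5.68×10⁻¹⁵) = 7.54×10⁻⁸ V = 75.4 nV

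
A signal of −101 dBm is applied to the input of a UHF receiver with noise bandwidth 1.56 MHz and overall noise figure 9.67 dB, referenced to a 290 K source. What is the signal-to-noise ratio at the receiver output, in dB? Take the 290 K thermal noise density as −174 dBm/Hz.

Noise floor: N = −174 + 10 log₁₀(B) + NF
10 log₁₀(1.56×10⁶) = 61.93 dB
N = −174 + 61.93 + 9.67 = −102.40 dBm
SNR = P_sig − N = −101 − (−102.40) = 1.40 dB → 1.4 dB

1.4 dB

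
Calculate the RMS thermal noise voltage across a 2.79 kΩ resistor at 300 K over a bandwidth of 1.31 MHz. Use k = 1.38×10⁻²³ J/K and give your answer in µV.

V_n = √(4kTRB)
4kTRB = 4 × 1.38×10⁻²³ × 300 × 2.79×10³ × 1.31×10⁶ = 6.05×10⁻¹¹ V²
V_n = √(6.05×10⁻¹¹) = 7.78×10⁻⁶ V = 7.78 µV

7.78 µV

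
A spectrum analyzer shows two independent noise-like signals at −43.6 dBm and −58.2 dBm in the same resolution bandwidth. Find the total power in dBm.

−43.5 dBm

Convert to linear, add, convert back:
P₁ = 4.37×10⁻⁸ W, P₂ = 1.51×10⁻⁹ W
P_tot = 4.52×10⁻⁸ W → 10 log₁₀(P_tot / 10⁻³) = −43.5 dBm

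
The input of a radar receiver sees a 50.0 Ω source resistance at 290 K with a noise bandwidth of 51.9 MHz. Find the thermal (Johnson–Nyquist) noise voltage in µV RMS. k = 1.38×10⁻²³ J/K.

V_n = √(4kTRB)
4kTRB = 4 × 1.38×10⁻²³ × 290 × 5.00×10¹ × 5.19×10⁷ = 4.15×10⁻¹¹ V²
V_n = √(4.15×10⁻¹¹) = 6.45×10⁻⁶ V = 6.45 µV

6.45 µV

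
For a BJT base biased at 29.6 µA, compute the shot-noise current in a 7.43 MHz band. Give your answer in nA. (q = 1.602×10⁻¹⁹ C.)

I_n = √(2qI·B)
2qI·B = 2 × 1.602×10⁻¹⁹ × 2.96×10⁻⁵ × 7.43×10⁶ = 7.05×10⁻¹⁷ A²
I_n = √(7.05×10⁻¹⁷) = 8.39×10⁻⁹ A = 8.39 nA

8.39 nA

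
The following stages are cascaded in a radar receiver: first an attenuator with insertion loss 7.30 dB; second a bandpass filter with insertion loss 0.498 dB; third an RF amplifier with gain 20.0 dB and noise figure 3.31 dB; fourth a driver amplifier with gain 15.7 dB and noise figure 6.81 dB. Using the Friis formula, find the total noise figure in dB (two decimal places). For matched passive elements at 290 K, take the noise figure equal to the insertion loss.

11.18 dB

Convert to linear (a loss of L dB is a gain of −L dB): F_i = 10^(NF_i/10), G_i = 10^(G_i,dB/10)
  Stage 1: F_1 = 10^(7.30/10) = 5.370, G_1 = 10^(−7.30/10) = 0.1862
  Stage 2: F_2 = 10^(0.498/10) = 1.122, G_2 = 10^(−0.498/10) = 0.8917
  Stage 3: F_3 = 10^(3.31/10) = 2.143, G_3 = 10^(20.0/10) = 100.0
  Stage 4: F_4 = 10^(6.81/10) = 4.797, G_4 = 10^(15.7/10) = 37.15
Friis cascade:
  F = 5.370 + (1.122 − 1)/0.1862 + (2.143 − 1)/0.1660 + (4.797 − 1)/16.60 = 13.13
NF = 10 log₁₀(13.13) = 11.18 dB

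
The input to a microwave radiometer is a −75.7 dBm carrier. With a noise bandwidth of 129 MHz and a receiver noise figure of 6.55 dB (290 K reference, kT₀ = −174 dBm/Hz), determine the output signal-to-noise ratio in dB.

Noise floor: N = −174 + 10 log₁₀(B) + NF
10 log₁₀(1.29×10⁸) = 81.11 dB
N = −174 + 81.11 + 6.55 = −86.34 dBm
SNR = P_sig − N = −75.7 − (−86.34) = 10.64 dB → 10.6 dB

10.6 dB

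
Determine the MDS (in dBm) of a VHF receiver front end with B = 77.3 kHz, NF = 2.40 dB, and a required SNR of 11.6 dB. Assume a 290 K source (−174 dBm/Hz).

Sensitivity = −174 + 10 log₁₀(B) + NF + SNR_min
= −174 + 48.88 + 2.40 + 11.6
= −111.12 dBm → −111.1 dBm

−111.1 dBm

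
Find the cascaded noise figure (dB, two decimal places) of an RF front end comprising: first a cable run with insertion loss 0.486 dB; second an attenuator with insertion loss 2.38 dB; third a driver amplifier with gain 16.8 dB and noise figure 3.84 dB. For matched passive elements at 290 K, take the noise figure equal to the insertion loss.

Convert to linear (a loss of L dB is a gain of −L dB): F_i = 10^(NF_i/10), G_i = 10^(G_i,dB/10)
  Stage 1: F_1 = 10^(0.486/10) = 1.118, G_1 = 10^(−0.486/10) = 0.8941
  Stage 2: F_2 = 10^(2.38/10) = 1.730, G_2 = 10^(−2.38/10) = 0.5781
  Stage 3: F_3 = 10^(3.84/10) = 2.421, G_3 = 10^(16.8/10) = 47.86
Friis cascade:
  F = 1.118 + (1.730 − 1)/0.8941 + (2.421 − 1)/0.5169 = 4.684
NF = 10 log₁₀(4.684) = 6.71 dB

6.71 dB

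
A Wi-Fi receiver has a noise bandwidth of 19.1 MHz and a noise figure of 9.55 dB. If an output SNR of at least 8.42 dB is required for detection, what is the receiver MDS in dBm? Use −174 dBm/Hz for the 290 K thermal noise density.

−83.2 dBm

Sensitivity = −174 + 10 log₁₀(B) + NF + SNR_min
= −174 + 72.81 + 9.55 + 8.42
= −83.22 dBm → −83.2 dBm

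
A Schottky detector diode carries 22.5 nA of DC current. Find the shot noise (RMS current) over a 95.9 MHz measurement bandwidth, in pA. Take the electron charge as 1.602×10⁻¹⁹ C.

I_n = √(2qI·B)
2qI·B = 2 × 1.602×10⁻¹⁹ × 2.25×10⁻⁸ × 9.59×10⁷ = 6.91×10⁻¹⁹ A²
I_n = √(6.91×10⁻¹⁹) = 8.31×10⁻¹⁰ A = 831 pA

831 pA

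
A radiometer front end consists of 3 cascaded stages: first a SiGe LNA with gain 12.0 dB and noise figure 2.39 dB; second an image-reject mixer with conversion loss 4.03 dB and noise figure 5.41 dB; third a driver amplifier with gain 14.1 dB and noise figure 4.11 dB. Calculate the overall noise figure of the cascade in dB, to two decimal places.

3.31 dB

Convert to linear (a loss of L dB is a gain of −L dB): F_i = 10^(NF_i/10), G_i = 10^(G_i,dB/10)
  Stage 1: F_1 = 10^(2.39/10) = 1.734, G_1 = 10^(12.0/10) = 15.85
  Stage 2: F_2 = 10^(5.41/10) = 3.475, G_2 = 10^(−4.03/10) = 0.3954
  Stage 3: F_3 = 10^(4.11/10) = 2.576, G_3 = 10^(14.1/10) = 25.70
Friis cascade:
  F = 1.734 + (3.475 − 1)/15.85 + (2.576 − 1)/6.266 = 2.142
NF = 10 log₁₀(2.142) = 3.31 dB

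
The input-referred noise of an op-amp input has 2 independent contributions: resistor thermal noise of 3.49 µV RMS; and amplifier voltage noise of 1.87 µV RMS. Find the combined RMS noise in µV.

3.96 µV

Uncorrelated sources add in power (mean-square): V_tot = √(ΣV_i²)
V_tot = √[(3.49×10⁻⁶)² + (1.87×10⁻⁶)²] = 3.96×10⁻⁶ V = 3.96 µV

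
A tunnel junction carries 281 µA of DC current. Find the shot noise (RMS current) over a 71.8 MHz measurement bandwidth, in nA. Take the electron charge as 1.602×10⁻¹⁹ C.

80.4 nA

I_n = √(2qI·B)
2qI·B = 2 × 1.602×10⁻¹⁹ × 2.81×10⁻⁴ × 7.18×10⁷ = 6.46×10⁻¹⁵ A²
I_n = √(6.46×10⁻¹⁵) = 8.04×10⁻⁸ A = 80.4 nA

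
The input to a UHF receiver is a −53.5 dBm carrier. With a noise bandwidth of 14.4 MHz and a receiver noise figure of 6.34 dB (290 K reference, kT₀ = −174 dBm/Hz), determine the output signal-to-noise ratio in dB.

Noise floor: N = −174 + 10 log₁₀(B) + NF
10 log₁₀(1.44×10⁷) = 71.58 dB
N = −174 + 71.58 + 6.34 = −96.08 dBm
SNR = P_sig − N = −53.5 − (−96.08) = 42.58 dB → 42.6 dB

42.6 dB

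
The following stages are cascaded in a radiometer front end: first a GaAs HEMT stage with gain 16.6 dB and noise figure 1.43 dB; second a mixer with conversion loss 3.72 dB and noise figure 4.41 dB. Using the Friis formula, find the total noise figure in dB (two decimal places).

Convert to linear (a loss of L dB is a gain of −L dB): F_i = 10^(NF_i/10), G_i = 10^(G_i,dB/10)
  Stage 1: F_1 = 10^(1.43/10) = 1.390, G_1 = 10^(16.6/10) = 45.71
  Stage 2: F_2 = 10^(4.41/10) = 2.761, G_2 = 10^(−3.72/10) = 0.4246
Friis cascade:
  F = 1.390 + (2.761 − 1)/45.71 = 1.428
NF = 10 log₁₀(1.428) = 1.55 dB

1.55 dB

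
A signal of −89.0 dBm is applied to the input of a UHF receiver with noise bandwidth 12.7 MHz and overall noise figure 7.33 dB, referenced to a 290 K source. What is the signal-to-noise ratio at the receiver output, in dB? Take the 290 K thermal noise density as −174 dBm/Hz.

Noise floor: N = −174 + 10 log₁₀(B) + NF
10 log₁₀(1.27×10⁷) = 71.04 dB
N = −174 + 71.04 + 7.33 = −95.63 dBm
SNR = P_sig − N = −89.0 − (−95.63) = 6.63 dB → 6.6 dB

6.6 dB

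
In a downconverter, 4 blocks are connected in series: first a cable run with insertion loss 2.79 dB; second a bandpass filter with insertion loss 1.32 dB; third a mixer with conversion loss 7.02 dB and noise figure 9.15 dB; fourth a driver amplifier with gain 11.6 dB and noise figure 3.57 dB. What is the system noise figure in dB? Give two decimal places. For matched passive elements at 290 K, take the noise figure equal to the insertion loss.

15.77 dB

Convert to linear (a loss of L dB is a gain of −L dB): F_i = 10^(NF_i/10), G_i = 10^(G_i,dB/10)
  Stage 1: F_1 = 10^(2.79/10) = 1.901, G_1 = 10^(−2.79/10) = 0.5260
  Stage 2: F_2 = 10^(1.32/10) = 1.355, G_2 = 10^(−1.32/10) = 0.7379
  Stage 3: F_3 = 10^(9.15/10) = 8.222, G_3 = 10^(−7.02/10) = 0.1986
  Stage 4: F_4 = 10^(3.57/10) = 2.275, G_4 = 10^(11.6/10) = 14.45
Friis cascade:
  F = 1.901 + (1.355 − 1)/0.5260 + (8.222 − 1)/0.3882 + (2.275 − 1)/0.07709 = 37.72
NF = 10 log₁₀(37.72) = 15.77 dB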